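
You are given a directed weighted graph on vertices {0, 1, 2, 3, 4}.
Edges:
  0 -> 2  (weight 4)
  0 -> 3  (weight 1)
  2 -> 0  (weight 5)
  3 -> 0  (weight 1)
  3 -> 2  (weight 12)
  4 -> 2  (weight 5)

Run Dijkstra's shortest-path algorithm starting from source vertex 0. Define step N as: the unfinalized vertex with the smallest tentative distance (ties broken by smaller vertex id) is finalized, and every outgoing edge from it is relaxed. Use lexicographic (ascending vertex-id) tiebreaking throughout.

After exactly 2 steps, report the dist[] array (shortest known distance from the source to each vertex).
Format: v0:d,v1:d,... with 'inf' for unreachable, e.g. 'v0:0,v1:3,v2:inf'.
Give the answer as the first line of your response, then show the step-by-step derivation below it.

v0:0,v1:inf,v2:4,v3:1,v4:inf

step 1: dist = v0:0,v1:inf,v2:4,v3:1,v4:inf
step 2: dist = v0:0,v1:inf,v2:4,v3:1,v4:inf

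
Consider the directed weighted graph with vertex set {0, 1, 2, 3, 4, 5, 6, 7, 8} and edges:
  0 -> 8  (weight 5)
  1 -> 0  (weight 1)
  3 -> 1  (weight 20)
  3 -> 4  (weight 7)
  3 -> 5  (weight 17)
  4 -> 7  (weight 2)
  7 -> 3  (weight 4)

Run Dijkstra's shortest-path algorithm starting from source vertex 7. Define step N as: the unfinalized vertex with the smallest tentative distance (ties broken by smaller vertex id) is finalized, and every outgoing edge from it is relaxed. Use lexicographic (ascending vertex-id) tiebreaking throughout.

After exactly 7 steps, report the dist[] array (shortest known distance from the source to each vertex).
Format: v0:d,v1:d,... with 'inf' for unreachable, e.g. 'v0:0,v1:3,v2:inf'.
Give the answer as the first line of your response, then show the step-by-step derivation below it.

v0:25,v1:24,v2:inf,v3:4,v4:11,v5:21,v6:inf,v7:0,v8:30

step 1: dist = v0:inf,v1:inf,v2:inf,v3:4,v4:inf,v5:inf,v6:inf,v7:0,v8:inf
step 2: dist = v0:inf,v1:24,v2:inf,v3:4,v4:11,v5:21,v6:inf,v7:0,v8:inf
step 3: dist = v0:inf,v1:24,v2:inf,v3:4,v4:11,v5:21,v6:inf,v7:0,v8:inf
step 4: dist = v0:inf,v1:24,v2:inf,v3:4,v4:11,v5:21,v6:inf,v7:0,v8:inf
step 5: dist = v0:25,v1:24,v2:inf,v3:4,v4:11,v5:21,v6:inf,v7:0,v8:inf
step 6: dist = v0:25,v1:24,v2:inf,v3:4,v4:11,v5:21,v6:inf,v7:0,v8:30
step 7: dist = v0:25,v1:24,v2:inf,v3:4,v4:11,v5:21,v6:inf,v7:0,v8:30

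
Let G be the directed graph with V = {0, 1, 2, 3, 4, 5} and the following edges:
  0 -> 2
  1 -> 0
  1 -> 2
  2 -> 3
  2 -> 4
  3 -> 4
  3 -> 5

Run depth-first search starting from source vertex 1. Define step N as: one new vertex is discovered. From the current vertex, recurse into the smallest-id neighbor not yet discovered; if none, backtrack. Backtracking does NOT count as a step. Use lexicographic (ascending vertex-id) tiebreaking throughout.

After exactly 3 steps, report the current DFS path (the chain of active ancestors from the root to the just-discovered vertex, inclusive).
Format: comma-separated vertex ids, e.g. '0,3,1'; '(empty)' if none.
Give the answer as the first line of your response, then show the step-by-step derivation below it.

1,0,2

step 1: discover 1; path=1; order=1
step 2: discover 0; path=1>0; order=1,0
step 3: discover 2; path=1>0>2; order=1,0,2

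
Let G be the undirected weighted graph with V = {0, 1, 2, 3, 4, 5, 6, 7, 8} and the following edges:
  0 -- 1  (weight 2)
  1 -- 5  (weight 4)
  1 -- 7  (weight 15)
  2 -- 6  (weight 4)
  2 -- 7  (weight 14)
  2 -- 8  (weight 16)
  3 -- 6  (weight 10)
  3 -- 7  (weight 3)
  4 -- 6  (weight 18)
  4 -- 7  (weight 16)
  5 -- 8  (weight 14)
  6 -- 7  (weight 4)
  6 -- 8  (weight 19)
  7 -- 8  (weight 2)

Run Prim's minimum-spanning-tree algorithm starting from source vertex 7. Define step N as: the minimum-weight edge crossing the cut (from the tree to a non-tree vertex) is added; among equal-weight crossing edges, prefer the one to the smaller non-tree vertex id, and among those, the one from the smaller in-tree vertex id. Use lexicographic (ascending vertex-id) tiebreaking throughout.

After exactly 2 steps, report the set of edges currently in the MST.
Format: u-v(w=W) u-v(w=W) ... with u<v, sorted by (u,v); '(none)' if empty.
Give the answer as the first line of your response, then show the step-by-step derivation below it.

3-7(w=3) 7-8(w=2)

step 1: add edge 7-8 (w=2); MST = {7-8(w=2)}
step 2: add edge 3-7 (w=3); MST = {3-7(w=3) 7-8(w=2)}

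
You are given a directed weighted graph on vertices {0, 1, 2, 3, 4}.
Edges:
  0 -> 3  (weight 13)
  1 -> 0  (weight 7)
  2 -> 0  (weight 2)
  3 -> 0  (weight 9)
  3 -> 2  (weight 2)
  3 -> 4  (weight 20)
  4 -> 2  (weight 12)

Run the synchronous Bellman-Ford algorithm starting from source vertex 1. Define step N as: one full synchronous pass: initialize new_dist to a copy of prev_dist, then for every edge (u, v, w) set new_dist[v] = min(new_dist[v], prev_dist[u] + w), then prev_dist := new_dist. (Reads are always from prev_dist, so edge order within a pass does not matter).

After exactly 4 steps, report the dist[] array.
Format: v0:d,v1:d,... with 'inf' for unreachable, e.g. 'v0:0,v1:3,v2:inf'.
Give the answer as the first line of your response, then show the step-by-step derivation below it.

v0:7,v1:0,v2:22,v3:20,v4:40

step 1: dist = v0:7,v1:0,v2:inf,v3:inf,v4:inf
step 2: dist = v0:7,v1:0,v2:inf,v3:20,v4:inf
step 3: dist = v0:7,v1:0,v2:22,v3:20,v4:40
step 4: dist = v0:7,v1:0,v2:22,v3:20,v4:40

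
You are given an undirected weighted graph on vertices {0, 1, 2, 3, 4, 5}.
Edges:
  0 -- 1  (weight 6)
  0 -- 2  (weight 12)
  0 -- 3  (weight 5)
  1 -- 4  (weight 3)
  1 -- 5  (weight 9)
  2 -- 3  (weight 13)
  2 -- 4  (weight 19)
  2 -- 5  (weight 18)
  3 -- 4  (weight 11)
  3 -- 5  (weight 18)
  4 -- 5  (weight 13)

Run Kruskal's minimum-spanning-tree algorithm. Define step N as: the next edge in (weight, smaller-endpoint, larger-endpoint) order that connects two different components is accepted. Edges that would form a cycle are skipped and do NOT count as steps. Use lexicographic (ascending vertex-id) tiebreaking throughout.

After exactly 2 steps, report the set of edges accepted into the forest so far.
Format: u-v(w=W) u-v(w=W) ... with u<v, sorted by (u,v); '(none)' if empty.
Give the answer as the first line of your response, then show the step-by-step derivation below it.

0-3(w=5) 1-4(w=3)

step 1: add edge 1-4 (w=3); MST = {1-4(w=3)}
step 2: add edge 0-3 (w=5); MST = {0-3(w=5) 1-4(w=3)}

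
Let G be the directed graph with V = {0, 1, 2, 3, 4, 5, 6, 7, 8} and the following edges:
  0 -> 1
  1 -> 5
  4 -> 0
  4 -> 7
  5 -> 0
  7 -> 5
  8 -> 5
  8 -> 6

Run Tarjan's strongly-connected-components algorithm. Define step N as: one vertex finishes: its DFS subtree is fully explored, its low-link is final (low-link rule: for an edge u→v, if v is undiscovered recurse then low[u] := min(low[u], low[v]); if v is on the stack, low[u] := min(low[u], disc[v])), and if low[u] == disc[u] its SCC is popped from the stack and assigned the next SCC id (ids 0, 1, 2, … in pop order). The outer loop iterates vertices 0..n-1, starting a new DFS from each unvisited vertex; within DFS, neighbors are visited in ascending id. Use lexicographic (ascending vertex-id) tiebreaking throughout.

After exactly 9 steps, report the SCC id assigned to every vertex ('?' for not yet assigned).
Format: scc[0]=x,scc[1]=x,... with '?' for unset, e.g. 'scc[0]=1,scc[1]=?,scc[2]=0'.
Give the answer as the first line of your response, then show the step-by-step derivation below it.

scc[0]=0,scc[1]=0,scc[2]=1,scc[3]=2,scc[4]=4,scc[5]=0,scc[6]=5,scc[7]=3,scc[8]=6

step 1: low=(low[0]=0,low[1]=1,low[2]=?,low[3]=?,low[4]=?,low[5]=0,low[6]=?,low[7]=?,low[8]=?); scc=(scc[0]=?,scc[1]=?,scc[2]=?,scc[3]=?,scc[4]=?,scc[5]=?,scc[6]=?,scc[7]=?,scc[8]=?)
step 2: low=(low[0]=0,low[1]=0,low[2]=?,low[3]=?,low[4]=?,low[5]=0,low[6]=?,low[7]=?,low[8]=?); scc=(scc[0]=?,scc[1]=?,scc[2]=?,scc[3]=?,scc[4]=?,scc[5]=?,scc[6]=?,scc[7]=?,scc[8]=?)
step 3: low=(low[0]=0,low[1]=0,low[2]=?,low[3]=?,low[4]=?,low[5]=0,low[6]=?,low[7]=?,low[8]=?); scc=(scc[0]=0,scc[1]=0,scc[2]=?,scc[3]=?,scc[4]=?,scc[5]=0,scc[6]=?,scc[7]=?,scc[8]=?)
step 4: low=(low[0]=0,low[1]=0,low[2]=3,low[3]=?,low[4]=?,low[5]=0,low[6]=?,low[7]=?,low[8]=?); scc=(scc[0]=0,scc[1]=0,scc[2]=1,scc[3]=?,scc[4]=?,scc[5]=0,scc[6]=?,scc[7]=?,scc[8]=?)
step 5: low=(low[0]=0,low[1]=0,low[2]=3,low[3]=4,low[4]=?,low[5]=0,low[6]=?,low[7]=?,low[8]=?); scc=(scc[0]=0,scc[1]=0,scc[2]=1,scc[3]=2,scc[4]=?,scc[5]=0,scc[6]=?,scc[7]=?,scc[8]=?)
step 6: low=(low[0]=0,low[1]=0,low[2]=3,low[3]=4,low[4]=5,low[5]=0,low[6]=?,low[7]=6,low[8]=?); scc=(scc[0]=0,scc[1]=0,scc[2]=1,scc[3]=2,scc[4]=?,scc[5]=0,scc[6]=?,scc[7]=3,scc[8]=?)
step 7: low=(low[0]=0,low[1]=0,low[2]=3,low[3]=4,low[4]=5,low[5]=0,low[6]=?,low[7]=6,low[8]=?); scc=(scc[0]=0,scc[1]=0,scc[2]=1,scc[3]=2,scc[4]=4,scc[5]=0,scc[6]=?,scc[7]=3,scc[8]=?)
step 8: low=(low[0]=0,low[1]=0,low[2]=3,low[3]=4,low[4]=5,low[5]=0,low[6]=7,low[7]=6,low[8]=?); scc=(scc[0]=0,scc[1]=0,scc[2]=1,scc[3]=2,scc[4]=4,scc[5]=0,scc[6]=5,scc[7]=3,scc[8]=?)
step 9: low=(low[0]=0,low[1]=0,low[2]=3,low[3]=4,low[4]=5,low[5]=0,low[6]=7,low[7]=6,low[8]=8); scc=(scc[0]=0,scc[1]=0,scc[2]=1,scc[3]=2,scc[4]=4,scc[5]=0,scc[6]=5,scc[7]=3,scc[8]=6)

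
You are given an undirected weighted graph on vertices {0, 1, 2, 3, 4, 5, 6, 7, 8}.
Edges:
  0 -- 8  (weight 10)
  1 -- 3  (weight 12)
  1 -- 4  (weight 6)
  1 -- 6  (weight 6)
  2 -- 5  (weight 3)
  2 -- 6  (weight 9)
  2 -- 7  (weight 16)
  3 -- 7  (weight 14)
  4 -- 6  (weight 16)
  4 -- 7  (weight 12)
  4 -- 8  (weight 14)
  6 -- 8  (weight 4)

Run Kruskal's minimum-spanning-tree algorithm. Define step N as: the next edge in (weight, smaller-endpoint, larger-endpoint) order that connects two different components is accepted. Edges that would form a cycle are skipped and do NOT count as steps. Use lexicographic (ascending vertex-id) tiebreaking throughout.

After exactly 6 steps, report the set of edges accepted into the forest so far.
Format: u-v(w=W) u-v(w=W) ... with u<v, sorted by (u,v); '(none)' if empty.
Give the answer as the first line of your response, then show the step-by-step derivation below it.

0-8(w=10) 1-4(w=6) 1-6(w=6) 2-5(w=3) 2-6(w=9) 6-8(w=4)

step 1: add edge 2-5 (w=3); MST = {2-5(w=3)}
step 2: add edge 6-8 (w=4); MST = {2-5(w=3) 6-8(w=4)}
step 3: add edge 1-4 (w=6); MST = {1-4(w=6) 2-5(w=3) 6-8(w=4)}
step 4: add edge 1-6 (w=6); MST = {1-4(w=6) 1-6(w=6) 2-5(w=3) 6-8(w=4)}
step 5: add edge 2-6 (w=9); MST = {1-4(w=6) 1-6(w=6) 2-5(w=3) 2-6(w=9) 6-8(w=4)}
step 6: add edge 0-8 (w=10); MST = {0-8(w=10) 1-4(w=6) 1-6(w=6) 2-5(w=3) 2-6(w=9) 6-8(w=4)}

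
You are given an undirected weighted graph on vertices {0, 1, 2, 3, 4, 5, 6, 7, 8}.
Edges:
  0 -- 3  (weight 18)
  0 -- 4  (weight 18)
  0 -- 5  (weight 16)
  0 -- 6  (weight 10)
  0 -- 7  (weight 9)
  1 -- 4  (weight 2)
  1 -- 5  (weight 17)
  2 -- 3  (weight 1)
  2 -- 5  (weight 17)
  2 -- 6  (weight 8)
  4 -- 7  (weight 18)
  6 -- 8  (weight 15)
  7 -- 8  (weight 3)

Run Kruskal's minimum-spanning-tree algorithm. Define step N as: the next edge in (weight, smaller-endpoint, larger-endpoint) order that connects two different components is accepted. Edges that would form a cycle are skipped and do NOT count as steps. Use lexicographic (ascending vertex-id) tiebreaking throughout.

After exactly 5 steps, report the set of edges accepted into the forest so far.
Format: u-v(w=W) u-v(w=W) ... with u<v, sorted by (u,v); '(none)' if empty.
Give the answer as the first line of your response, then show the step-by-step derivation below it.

0-7(w=9) 1-4(w=2) 2-3(w=1) 2-6(w=8) 7-8(w=3)

step 1: add edge 2-3 (w=1); MST = {2-3(w=1)}
step 2: add edge 1-4 (w=2); MST = {1-4(w=2) 2-3(w=1)}
step 3: add edge 7-8 (w=3); MST = {1-4(w=2) 2-3(w=1) 7-8(w=3)}
step 4: add edge 2-6 (w=8); MST = {1-4(w=2) 2-3(w=1) 2-6(w=8) 7-8(w=3)}
step 5: add edge 0-7 (w=9); MST = {0-7(w=9) 1-4(w=2) 2-3(w=1) 2-6(w=8) 7-8(w=3)}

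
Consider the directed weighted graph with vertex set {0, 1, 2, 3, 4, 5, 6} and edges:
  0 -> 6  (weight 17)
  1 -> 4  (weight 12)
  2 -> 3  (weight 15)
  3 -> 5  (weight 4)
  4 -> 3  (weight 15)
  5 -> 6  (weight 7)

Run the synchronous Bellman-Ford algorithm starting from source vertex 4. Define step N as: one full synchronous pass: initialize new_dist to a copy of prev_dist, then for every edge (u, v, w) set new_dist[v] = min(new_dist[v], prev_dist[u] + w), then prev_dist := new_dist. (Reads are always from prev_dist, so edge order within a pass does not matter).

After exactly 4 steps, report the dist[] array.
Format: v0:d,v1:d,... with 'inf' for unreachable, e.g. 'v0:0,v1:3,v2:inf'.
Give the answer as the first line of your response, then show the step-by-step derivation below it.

v0:inf,v1:inf,v2:inf,v3:15,v4:0,v5:19,v6:26

step 1: dist = v0:inf,v1:inf,v2:inf,v3:15,v4:0,v5:inf,v6:inf
step 2: dist = v0:inf,v1:inf,v2:inf,v3:15,v4:0,v5:19,v6:inf
step 3: dist = v0:inf,v1:inf,v2:inf,v3:15,v4:0,v5:19,v6:26
step 4: dist = v0:inf,v1:inf,v2:inf,v3:15,v4:0,v5:19,v6:26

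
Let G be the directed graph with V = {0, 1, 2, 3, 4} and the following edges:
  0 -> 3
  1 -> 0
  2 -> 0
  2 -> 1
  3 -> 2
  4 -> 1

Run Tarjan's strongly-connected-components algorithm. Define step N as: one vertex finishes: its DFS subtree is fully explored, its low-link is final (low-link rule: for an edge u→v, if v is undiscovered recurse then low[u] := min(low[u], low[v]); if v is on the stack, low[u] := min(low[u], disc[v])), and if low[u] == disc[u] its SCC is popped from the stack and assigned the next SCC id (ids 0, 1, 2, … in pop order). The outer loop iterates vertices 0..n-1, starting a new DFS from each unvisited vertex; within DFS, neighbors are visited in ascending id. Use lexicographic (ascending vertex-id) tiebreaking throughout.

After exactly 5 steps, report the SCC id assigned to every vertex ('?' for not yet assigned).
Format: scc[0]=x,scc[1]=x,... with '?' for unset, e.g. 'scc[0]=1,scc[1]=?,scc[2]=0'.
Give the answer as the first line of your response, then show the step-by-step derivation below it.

scc[0]=0,scc[1]=0,scc[2]=0,scc[3]=0,scc[4]=1

step 1: low=(low[0]=0,low[1]=0,low[2]=0,low[3]=1,low[4]=?); scc=(scc[0]=?,scc[1]=?,scc[2]=?,scc[3]=?,scc[4]=?)
step 2: low=(low[0]=0,low[1]=0,low[2]=0,low[3]=1,low[4]=?); scc=(scc[0]=?,scc[1]=?,scc[2]=?,scc[3]=?,scc[4]=?)
step 3: low=(low[0]=0,low[1]=0,low[2]=0,low[3]=0,low[4]=?); scc=(scc[0]=?,scc[1]=?,scc[2]=?,scc[3]=?,scc[4]=?)
step 4: low=(low[0]=0,low[1]=0,low[2]=0,low[3]=0,low[4]=?); scc=(scc[0]=0,scc[1]=0,scc[2]=0,scc[3]=0,scc[4]=?)
step 5: low=(low[0]=0,low[1]=0,low[2]=0,low[3]=0,low[4]=4); scc=(scc[0]=0,scc[1]=0,scc[2]=0,scc[3]=0,scc[4]=1)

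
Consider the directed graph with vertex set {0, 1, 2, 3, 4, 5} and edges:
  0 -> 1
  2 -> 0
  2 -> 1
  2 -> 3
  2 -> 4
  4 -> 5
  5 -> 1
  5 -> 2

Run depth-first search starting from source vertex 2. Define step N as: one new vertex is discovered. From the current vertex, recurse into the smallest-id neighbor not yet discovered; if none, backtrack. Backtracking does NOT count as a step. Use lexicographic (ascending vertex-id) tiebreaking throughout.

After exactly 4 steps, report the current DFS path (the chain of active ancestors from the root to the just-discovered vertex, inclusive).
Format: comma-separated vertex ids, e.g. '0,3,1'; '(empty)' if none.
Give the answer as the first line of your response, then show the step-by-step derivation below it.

2,3

step 1: discover 2; path=2; order=2
step 2: discover 0; path=2>0; order=2,0
step 3: discover 1; path=2>0>1; order=2,0,1
step 4: discover 3; path=2>3; order=2,0,1,3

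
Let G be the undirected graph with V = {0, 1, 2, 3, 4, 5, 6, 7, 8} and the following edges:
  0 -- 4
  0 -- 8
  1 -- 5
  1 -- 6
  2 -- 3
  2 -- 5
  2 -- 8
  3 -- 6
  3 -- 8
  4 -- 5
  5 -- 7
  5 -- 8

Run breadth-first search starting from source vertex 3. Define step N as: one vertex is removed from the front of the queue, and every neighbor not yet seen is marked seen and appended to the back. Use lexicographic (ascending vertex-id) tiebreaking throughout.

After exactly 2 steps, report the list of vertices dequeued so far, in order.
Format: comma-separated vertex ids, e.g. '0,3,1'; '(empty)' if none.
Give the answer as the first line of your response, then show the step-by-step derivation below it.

3,2

step 1: dequeue 3; queue=[2,6,8]; order=3
step 2: dequeue 2; queue=[6,8,5]; order=3,2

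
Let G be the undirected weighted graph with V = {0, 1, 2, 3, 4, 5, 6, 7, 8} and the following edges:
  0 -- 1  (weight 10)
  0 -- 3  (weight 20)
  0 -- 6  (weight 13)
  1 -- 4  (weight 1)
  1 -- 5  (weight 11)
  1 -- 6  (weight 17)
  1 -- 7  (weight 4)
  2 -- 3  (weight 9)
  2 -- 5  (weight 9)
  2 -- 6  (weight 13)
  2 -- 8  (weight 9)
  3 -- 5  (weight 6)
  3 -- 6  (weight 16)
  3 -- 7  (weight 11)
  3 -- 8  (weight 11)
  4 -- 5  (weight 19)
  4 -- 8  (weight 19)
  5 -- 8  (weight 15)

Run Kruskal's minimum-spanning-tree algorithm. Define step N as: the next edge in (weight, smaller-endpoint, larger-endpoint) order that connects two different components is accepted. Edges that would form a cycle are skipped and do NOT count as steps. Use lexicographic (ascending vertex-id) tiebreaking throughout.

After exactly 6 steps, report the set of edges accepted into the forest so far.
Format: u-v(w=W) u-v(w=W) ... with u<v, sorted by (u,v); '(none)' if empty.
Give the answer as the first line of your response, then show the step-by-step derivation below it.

0-1(w=10) 1-4(w=1) 1-7(w=4) 2-3(w=9) 2-8(w=9) 3-5(w=6)

step 1: add edge 1-4 (w=1); MST = {1-4(w=1)}
step 2: add edge 1-7 (w=4); MST = {1-4(w=1) 1-7(w=4)}
step 3: add edge 3-5 (w=6); MST = {1-4(w=1) 1-7(w=4) 3-5(w=6)}
step 4: add edge 2-3 (w=9); MST = {1-4(w=1) 1-7(w=4) 2-3(w=9) 3-5(w=6)}
step 5: add edge 2-8 (w=9); MST = {1-4(w=1) 1-7(w=4) 2-3(w=9) 2-8(w=9) 3-5(w=6)}
step 6: add edge 0-1 (w=10); MST = {0-1(w=10) 1-4(w=1) 1-7(w=4) 2-3(w=9) 2-8(w=9) 3-5(w=6)}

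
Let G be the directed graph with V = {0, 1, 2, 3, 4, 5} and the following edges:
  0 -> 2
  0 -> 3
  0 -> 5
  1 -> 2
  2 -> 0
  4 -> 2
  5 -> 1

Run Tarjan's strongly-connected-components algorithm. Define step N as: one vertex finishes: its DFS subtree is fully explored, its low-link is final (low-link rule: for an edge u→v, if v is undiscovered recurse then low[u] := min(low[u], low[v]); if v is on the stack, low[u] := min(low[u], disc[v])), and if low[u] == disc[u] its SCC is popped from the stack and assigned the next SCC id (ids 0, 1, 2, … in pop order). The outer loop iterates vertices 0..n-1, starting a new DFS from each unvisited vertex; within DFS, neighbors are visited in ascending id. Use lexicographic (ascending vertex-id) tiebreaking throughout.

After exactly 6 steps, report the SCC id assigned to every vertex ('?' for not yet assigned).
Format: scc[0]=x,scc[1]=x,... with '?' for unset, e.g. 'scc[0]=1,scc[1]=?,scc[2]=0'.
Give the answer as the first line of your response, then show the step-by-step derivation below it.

scc[0]=1,scc[1]=1,scc[2]=1,scc[3]=0,scc[4]=2,scc[5]=1

step 1: low=(low[0]=0,low[1]=?,low[2]=0,low[3]=?,low[4]=?,low[5]=?); scc=(scc[0]=?,scc[1]=?,scc[2]=?,scc[3]=?,scc[4]=?,scc[5]=?)
step 2: low=(low[0]=0,low[1]=?,low[2]=0,low[3]=2,low[4]=?,low[5]=?); scc=(scc[0]=?,scc[1]=?,scc[2]=?,scc[3]=0,scc[4]=?,scc[5]=?)
step 3: low=(low[0]=0,low[1]=1,low[2]=0,low[3]=2,low[4]=?,low[5]=3); scc=(scc[0]=?,scc[1]=?,scc[2]=?,scc[3]=0,scc[4]=?,scc[5]=?)
step 4: low=(low[0]=0,low[1]=1,low[2]=0,low[3]=2,low[4]=?,low[5]=1); scc=(scc[0]=?,scc[1]=?,scc[2]=?,scc[3]=0,scc[4]=?,scc[5]=?)
step 5: low=(low[0]=0,low[1]=1,low[2]=0,low[3]=2,low[4]=?,low[5]=1); scc=(scc[0]=1,scc[1]=1,scc[2]=1,scc[3]=0,scc[4]=?,scc[5]=1)
step 6: low=(low[0]=0,low[1]=1,low[2]=0,low[3]=2,low[4]=5,low[5]=1); scc=(scc[0]=1,scc[1]=1,scc[2]=1,scc[3]=0,scc[4]=2,scc[5]=1)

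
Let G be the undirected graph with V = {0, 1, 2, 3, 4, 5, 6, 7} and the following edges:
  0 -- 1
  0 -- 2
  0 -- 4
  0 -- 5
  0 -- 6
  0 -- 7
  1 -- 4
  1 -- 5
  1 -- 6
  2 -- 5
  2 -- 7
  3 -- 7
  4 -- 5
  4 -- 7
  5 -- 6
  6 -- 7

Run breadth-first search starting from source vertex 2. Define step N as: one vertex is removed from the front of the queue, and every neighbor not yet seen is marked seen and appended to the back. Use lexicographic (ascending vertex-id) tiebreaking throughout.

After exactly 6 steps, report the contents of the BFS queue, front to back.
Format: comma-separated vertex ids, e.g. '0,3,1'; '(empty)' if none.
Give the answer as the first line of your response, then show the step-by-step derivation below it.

6,3

step 1: dequeue 2; queue=[0,5,7]; order=2
step 2: dequeue 0; queue=[5,7,1,4,6]; order=2,0
step 3: dequeue 5; queue=[7,1,4,6]; order=2,0,5
step 4: dequeue 7; queue=[1,4,6,3]; order=2,0,5,7
step 5: dequeue 1; queue=[4,6,3]; order=2,0,5,7,1
step 6: dequeue 4; queue=[6,3]; order=2,0,5,7,1,4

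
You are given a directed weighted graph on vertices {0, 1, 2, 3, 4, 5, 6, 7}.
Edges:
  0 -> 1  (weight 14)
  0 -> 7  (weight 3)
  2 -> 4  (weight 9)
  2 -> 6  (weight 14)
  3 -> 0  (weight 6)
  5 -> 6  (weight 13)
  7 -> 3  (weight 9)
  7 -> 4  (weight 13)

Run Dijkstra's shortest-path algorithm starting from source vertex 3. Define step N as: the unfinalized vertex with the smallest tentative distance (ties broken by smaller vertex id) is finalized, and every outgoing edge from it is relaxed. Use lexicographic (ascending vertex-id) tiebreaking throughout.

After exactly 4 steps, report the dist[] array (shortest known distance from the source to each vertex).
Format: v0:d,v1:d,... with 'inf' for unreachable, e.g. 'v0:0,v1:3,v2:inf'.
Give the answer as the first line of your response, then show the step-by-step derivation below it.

v0:6,v1:20,v2:inf,v3:0,v4:22,v5:inf,v6:inf,v7:9

step 1: dist = v0:6,v1:inf,v2:inf,v3:0,v4:inf,v5:inf,v6:inf,v7:inf
step 2: dist = v0:6,v1:20,v2:inf,v3:0,v4:inf,v5:inf,v6:inf,v7:9
step 3: dist = v0:6,v1:20,v2:inf,v3:0,v4:22,v5:inf,v6:inf,v7:9
step 4: dist = v0:6,v1:20,v2:inf,v3:0,v4:22,v5:inf,v6:inf,v7:9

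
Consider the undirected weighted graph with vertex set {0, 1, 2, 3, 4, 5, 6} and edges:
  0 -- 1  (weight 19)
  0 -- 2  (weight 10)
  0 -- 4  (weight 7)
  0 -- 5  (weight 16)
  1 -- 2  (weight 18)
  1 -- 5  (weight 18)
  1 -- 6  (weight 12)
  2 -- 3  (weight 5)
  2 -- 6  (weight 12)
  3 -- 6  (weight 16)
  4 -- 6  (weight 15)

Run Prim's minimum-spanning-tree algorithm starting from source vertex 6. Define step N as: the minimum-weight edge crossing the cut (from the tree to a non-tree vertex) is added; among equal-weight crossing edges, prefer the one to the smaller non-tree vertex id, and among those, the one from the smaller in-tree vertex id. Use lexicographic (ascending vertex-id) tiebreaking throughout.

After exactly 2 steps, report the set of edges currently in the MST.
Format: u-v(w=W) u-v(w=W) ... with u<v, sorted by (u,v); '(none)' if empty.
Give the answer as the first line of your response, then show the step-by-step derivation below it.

1-6(w=12) 2-6(w=12)

step 1: add edge 1-6 (w=12); MST = {1-6(w=12)}
step 2: add edge 2-6 (w=12); MST = {1-6(w=12) 2-6(w=12)}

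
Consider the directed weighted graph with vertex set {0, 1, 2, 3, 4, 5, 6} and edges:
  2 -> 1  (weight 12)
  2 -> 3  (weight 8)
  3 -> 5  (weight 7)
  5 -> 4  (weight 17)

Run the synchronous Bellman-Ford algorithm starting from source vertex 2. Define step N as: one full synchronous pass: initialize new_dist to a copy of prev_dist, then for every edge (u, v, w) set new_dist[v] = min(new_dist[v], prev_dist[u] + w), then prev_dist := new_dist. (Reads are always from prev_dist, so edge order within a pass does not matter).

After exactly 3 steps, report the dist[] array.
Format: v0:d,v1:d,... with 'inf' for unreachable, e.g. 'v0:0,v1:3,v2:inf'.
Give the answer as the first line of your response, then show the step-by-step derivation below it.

v0:inf,v1:12,v2:0,v3:8,v4:32,v5:15,v6:inf

step 1: dist = v0:inf,v1:12,v2:0,v3:8,v4:inf,v5:inf,v6:inf
step 2: dist = v0:inf,v1:12,v2:0,v3:8,v4:inf,v5:15,v6:inf
step 3: dist = v0:inf,v1:12,v2:0,v3:8,v4:32,v5:15,v6:inf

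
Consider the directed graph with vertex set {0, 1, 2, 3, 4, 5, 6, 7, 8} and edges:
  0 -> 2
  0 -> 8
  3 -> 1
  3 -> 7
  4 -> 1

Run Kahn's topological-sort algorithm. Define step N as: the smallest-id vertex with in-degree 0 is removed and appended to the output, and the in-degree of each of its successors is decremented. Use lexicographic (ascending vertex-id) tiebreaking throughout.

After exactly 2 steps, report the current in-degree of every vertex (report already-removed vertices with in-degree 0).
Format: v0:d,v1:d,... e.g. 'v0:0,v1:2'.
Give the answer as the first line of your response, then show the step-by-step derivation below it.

v0:0,v1:2,v2:0,v3:0,v4:0,v5:0,v6:0,v7:1,v8:0

step 1: output 0; order=[0]; indeg=(0,2,0,0,0,0,0,1,0)
step 2: output 2; order=[0,2]; indeg=(0,2,0,0,0,0,0,1,0)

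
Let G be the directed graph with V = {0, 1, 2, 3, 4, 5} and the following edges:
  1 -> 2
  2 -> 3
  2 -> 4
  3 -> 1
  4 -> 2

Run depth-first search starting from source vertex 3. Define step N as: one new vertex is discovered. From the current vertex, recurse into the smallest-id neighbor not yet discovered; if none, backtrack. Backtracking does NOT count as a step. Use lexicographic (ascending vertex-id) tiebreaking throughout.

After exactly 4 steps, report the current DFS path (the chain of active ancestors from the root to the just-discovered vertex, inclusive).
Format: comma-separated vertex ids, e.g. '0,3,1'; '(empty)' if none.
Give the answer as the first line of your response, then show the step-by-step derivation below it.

3,1,2,4

step 1: discover 3; path=3; order=3
step 2: discover 1; path=3>1; order=3,1
step 3: discover 2; path=3>1>2; order=3,1,2
step 4: discover 4; path=3>1>2>4; order=3,1,2,4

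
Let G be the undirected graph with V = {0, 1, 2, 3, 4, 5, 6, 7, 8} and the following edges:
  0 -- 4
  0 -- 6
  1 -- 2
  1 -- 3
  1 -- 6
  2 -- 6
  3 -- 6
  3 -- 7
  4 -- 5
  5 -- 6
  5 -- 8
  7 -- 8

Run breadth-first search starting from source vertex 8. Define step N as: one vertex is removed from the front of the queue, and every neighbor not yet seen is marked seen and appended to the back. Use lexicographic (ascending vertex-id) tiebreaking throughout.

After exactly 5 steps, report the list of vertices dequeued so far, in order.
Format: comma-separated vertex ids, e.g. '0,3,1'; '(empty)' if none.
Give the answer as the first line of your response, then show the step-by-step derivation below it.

8,5,7,4,6

step 1: dequeue 8; queue=[5,7]; order=8
step 2: dequeue 5; queue=[7,4,6]; order=8,5
step 3: dequeue 7; queue=[4,6,3]; order=8,5,7
step 4: dequeue 4; queue=[6,3,0]; order=8,5,7,4
step 5: dequeue 6; queue=[3,0,1,2]; order=8,5,7,4,6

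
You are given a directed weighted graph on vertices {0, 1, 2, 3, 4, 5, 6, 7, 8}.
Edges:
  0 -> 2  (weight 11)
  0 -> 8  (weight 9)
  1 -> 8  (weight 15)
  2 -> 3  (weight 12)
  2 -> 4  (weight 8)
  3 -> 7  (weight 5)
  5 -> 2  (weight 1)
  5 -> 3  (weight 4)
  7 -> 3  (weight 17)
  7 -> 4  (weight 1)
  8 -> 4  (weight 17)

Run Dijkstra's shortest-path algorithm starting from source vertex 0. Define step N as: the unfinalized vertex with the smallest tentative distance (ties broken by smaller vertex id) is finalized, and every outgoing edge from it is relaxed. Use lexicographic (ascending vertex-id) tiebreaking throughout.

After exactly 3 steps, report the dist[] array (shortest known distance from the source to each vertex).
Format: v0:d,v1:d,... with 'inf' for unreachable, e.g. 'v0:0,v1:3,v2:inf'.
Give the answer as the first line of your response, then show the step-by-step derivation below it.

v0:0,v1:inf,v2:11,v3:23,v4:19,v5:inf,v6:inf,v7:inf,v8:9

step 1: dist = v0:0,v1:inf,v2:11,v3:inf,v4:inf,v5:inf,v6:inf,v7:inf,v8:9
step 2: dist = v0:0,v1:inf,v2:11,v3:inf,v4:26,v5:inf,v6:inf,v7:inf,v8:9
step 3: dist = v0:0,v1:inf,v2:11,v3:23,v4:19,v5:inf,v6:inf,v7:inf,v8:9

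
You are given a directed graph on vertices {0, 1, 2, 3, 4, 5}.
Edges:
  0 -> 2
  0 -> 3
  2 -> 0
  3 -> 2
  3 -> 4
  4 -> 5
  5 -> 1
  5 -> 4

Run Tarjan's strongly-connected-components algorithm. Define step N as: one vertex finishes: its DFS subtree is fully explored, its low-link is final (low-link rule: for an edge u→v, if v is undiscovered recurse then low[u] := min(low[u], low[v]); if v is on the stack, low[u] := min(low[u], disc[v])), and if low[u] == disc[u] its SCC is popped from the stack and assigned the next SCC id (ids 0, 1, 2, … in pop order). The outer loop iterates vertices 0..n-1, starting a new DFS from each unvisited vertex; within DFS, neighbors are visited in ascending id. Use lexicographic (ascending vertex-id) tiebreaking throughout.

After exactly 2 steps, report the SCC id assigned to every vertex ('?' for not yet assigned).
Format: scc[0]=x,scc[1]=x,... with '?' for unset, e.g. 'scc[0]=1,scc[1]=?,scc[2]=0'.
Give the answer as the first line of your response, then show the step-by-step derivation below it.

scc[0]=?,scc[1]=0,scc[2]=?,scc[3]=?,scc[4]=?,scc[5]=?

step 1: low=(low[0]=0,low[1]=?,low[2]=0,low[3]=?,low[4]=?,low[5]=?); scc=(scc[0]=?,scc[1]=?,scc[2]=?,scc[3]=?,scc[4]=?,scc[5]=?)
step 2: low=(low[0]=0,low[1]=5,low[2]=0,low[3]=1,low[4]=3,low[5]=4); scc=(scc[0]=?,scc[1]=0,scc[2]=?,scc[3]=?,scc[4]=?,scc[5]=?)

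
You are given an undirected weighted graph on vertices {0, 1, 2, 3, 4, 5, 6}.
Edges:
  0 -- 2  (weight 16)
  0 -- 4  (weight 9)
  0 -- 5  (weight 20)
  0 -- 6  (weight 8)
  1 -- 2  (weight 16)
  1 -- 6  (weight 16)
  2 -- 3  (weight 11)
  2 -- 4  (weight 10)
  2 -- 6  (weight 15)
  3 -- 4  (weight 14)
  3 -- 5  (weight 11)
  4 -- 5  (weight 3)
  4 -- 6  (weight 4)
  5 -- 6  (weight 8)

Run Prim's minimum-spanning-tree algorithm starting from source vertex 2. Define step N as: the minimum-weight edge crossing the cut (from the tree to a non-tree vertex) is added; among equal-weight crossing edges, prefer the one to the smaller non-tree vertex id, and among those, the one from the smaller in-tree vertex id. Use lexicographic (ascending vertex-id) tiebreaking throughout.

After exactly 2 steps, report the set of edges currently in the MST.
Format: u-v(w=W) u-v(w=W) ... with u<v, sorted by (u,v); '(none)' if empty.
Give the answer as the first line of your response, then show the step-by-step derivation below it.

2-4(w=10) 4-5(w=3)

step 1: add edge 2-4 (w=10); MST = {2-4(w=10)}
step 2: add edge 4-5 (w=3); MST = {2-4(w=10) 4-5(w=3)}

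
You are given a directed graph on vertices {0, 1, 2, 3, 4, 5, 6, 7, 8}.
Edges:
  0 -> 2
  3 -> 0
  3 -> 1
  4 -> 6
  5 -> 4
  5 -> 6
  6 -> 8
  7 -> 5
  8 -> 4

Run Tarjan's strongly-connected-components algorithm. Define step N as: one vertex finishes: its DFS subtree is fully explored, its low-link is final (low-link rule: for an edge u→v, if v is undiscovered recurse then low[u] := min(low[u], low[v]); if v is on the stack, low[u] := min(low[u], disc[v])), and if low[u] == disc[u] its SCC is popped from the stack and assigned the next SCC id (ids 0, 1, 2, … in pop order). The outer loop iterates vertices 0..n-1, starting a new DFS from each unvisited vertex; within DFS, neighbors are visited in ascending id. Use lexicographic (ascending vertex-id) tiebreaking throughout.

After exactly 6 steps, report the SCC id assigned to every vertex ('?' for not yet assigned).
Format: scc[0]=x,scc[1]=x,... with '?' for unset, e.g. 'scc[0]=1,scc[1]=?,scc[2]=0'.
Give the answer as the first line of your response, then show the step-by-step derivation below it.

scc[0]=1,scc[1]=2,scc[2]=0,scc[3]=3,scc[4]=?,scc[5]=?,scc[6]=?,scc[7]=?,scc[8]=?

step 1: low=(low[0]=0,low[1]=?,low[2]=1,low[3]=?,low[4]=?,low[5]=?,low[6]=?,low[7]=?,low[8]=?); scc=(scc[0]=?,scc[1]=?,scc[2]=0,scc[3]=?,scc[4]=?,scc[5]=?,scc[6]=?,scc[7]=?,scc[8]=?)
step 2: low=(low[0]=0,low[1]=?,low[2]=1,low[3]=?,low[4]=?,low[5]=?,low[6]=?,low[7]=?,low[8]=?); scc=(scc[0]=1,scc[1]=?,scc[2]=0,scc[3]=?,scc[4]=?,scc[5]=?,scc[6]=?,scc[7]=?,scc[8]=?)
step 3: low=(low[0]=0,low[1]=2,low[2]=1,low[3]=?,low[4]=?,low[5]=?,low[6]=?,low[7]=?,low[8]=?); scc=(scc[0]=1,scc[1]=2,scc[2]=0,scc[3]=?,scc[4]=?,scc[5]=?,scc[6]=?,scc[7]=?,scc[8]=?)
step 4: low=(low[0]=0,low[1]=2,low[2]=1,low[3]=3,low[4]=?,low[5]=?,low[6]=?,low[7]=?,low[8]=?); scc=(scc[0]=1,scc[1]=2,scc[2]=0,scc[3]=3,scc[4]=?,scc[5]=?,scc[6]=?,scc[7]=?,scc[8]=?)
step 5: low=(low[0]=0,low[1]=2,low[2]=1,low[3]=3,low[4]=4,low[5]=?,low[6]=5,low[7]=?,low[8]=4); scc=(scc[0]=1,scc[1]=2,scc[2]=0,scc[3]=3,scc[4]=?,scc[5]=?,scc[6]=?,scc[7]=?,scc[8]=?)
step 6: low=(low[0]=0,low[1]=2,low[2]=1,low[3]=3,low[4]=4,low[5]=?,low[6]=4,low[7]=?,low[8]=4); scc=(scc[0]=1,scc[1]=2,scc[2]=0,scc[3]=3,scc[4]=?,scc[5]=?,scc[6]=?,scc[7]=?,scc[8]=?)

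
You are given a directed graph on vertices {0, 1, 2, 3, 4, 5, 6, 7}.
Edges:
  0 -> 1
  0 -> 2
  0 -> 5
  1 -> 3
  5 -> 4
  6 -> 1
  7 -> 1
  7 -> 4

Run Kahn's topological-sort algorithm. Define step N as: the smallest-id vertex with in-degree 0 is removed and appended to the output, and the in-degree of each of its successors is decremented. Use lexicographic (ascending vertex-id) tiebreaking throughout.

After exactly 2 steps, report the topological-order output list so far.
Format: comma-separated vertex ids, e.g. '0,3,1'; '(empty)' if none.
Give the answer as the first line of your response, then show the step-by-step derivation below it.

0,2

step 1: output 0; order=[0]; indeg=(0,2,0,1,2,0,0,0)
step 2: output 2; order=[0,2]; indeg=(0,2,0,1,2,0,0,0)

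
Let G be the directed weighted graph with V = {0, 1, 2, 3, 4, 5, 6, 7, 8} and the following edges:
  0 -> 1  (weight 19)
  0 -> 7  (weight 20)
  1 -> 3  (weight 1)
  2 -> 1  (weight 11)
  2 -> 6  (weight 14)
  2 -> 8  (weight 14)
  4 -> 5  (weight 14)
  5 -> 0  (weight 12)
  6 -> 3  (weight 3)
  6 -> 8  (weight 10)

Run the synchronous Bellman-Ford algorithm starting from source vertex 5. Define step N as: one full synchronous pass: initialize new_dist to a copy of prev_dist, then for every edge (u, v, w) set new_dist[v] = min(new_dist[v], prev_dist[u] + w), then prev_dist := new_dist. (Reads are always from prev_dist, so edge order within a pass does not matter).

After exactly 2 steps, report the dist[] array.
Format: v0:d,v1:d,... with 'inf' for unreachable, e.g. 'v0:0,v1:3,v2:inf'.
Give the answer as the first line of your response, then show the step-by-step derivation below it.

v0:12,v1:31,v2:inf,v3:inf,v4:inf,v5:0,v6:inf,v7:32,v8:inf

step 1: dist = v0:12,v1:inf,v2:inf,v3:inf,v4:inf,v5:0,v6:inf,v7:inf,v8:inf
step 2: dist = v0:12,v1:31,v2:inf,v3:inf,v4:inf,v5:0,v6:inf,v7:32,v8:inf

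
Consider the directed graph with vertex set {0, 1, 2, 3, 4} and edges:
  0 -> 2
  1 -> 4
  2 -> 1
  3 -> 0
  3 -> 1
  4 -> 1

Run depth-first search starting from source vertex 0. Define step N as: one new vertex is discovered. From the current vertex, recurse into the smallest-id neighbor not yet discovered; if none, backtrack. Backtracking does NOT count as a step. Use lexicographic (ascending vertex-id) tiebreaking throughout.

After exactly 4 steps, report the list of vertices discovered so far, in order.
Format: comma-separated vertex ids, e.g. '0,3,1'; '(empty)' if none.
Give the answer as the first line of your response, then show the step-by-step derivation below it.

0,2,1,4

step 1: discover 0; path=0; order=0
step 2: discover 2; path=0>2; order=0,2
step 3: discover 1; path=0>2>1; order=0,2,1
step 4: discover 4; path=0>2>1>4; order=0,2,1,4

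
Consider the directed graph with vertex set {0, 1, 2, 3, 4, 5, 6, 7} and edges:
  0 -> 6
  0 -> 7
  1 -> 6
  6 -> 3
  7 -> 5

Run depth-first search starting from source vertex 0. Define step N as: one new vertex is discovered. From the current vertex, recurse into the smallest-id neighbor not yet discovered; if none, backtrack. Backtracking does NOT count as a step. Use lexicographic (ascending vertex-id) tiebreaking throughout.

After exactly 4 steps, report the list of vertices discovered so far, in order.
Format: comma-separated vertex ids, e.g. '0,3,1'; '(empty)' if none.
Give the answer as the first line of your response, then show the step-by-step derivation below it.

0,6,3,7

step 1: discover 0; path=0; order=0
step 2: discover 6; path=0>6; order=0,6
step 3: discover 3; path=0>6>3; order=0,6,3
step 4: discover 7; path=0>7; order=0,6,3,7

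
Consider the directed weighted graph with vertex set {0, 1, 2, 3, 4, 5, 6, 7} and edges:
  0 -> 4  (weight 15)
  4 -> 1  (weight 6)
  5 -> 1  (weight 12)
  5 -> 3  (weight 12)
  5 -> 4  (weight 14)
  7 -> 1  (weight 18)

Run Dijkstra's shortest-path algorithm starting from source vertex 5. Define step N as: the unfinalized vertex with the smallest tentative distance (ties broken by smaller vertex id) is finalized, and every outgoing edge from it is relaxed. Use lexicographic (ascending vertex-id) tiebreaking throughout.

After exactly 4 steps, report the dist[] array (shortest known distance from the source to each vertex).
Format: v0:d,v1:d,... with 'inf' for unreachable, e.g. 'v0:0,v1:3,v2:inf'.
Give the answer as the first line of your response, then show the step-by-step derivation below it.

v0:inf,v1:12,v2:inf,v3:12,v4:14,v5:0,v6:inf,v7:inf

step 1: dist = v0:inf,v1:12,v2:inf,v3:12,v4:14,v5:0,v6:inf,v7:inf
step 2: dist = v0:inf,v1:12,v2:inf,v3:12,v4:14,v5:0,v6:inf,v7:inf
step 3: dist = v0:inf,v1:12,v2:inf,v3:12,v4:14,v5:0,v6:inf,v7:inf
step 4: dist = v0:inf,v1:12,v2:inf,v3:12,v4:14,v5:0,v6:inf,v7:inf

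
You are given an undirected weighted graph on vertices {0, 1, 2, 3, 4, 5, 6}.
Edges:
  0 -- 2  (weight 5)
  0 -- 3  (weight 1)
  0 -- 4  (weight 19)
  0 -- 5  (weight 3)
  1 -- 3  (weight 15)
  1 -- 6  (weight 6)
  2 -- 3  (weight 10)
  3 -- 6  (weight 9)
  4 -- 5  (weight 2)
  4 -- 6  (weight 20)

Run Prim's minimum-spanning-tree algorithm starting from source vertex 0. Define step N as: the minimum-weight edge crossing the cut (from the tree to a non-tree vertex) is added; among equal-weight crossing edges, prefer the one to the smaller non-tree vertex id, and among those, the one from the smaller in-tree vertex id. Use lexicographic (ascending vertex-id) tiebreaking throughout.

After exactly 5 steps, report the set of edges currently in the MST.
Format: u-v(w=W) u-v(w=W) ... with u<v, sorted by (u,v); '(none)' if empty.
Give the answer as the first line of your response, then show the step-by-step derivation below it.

0-2(w=5) 0-3(w=1) 0-5(w=3) 3-6(w=9) 4-5(w=2)

step 1: add edge 0-3 (w=1); MST = {0-3(w=1)}
step 2: add edge 0-5 (w=3); MST = {0-3(w=1) 0-5(w=3)}
step 3: add edge 4-5 (w=2); MST = {0-3(w=1) 0-5(w=3) 4-5(w=2)}
step 4: add edge 0-2 (w=5); MST = {0-2(w=5) 0-3(w=1) 0-5(w=3) 4-5(w=2)}
step 5: add edge 3-6 (w=9); MST = {0-2(w=5) 0-3(w=1) 0-5(w=3) 3-6(w=9) 4-5(w=2)}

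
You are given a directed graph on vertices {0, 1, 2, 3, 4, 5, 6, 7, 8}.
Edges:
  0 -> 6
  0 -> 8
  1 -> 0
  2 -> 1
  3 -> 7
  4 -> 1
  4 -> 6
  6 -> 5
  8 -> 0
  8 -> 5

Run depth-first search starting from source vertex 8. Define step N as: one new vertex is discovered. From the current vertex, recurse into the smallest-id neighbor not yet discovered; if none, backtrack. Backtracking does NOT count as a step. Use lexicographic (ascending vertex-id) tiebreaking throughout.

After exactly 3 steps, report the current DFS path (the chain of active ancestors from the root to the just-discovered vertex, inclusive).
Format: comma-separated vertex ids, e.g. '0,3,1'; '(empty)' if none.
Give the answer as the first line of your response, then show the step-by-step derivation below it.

8,0,6

step 1: discover 8; path=8; order=8
step 2: discover 0; path=8>0; order=8,0
step 3: discover 6; path=8>0>6; order=8,0,6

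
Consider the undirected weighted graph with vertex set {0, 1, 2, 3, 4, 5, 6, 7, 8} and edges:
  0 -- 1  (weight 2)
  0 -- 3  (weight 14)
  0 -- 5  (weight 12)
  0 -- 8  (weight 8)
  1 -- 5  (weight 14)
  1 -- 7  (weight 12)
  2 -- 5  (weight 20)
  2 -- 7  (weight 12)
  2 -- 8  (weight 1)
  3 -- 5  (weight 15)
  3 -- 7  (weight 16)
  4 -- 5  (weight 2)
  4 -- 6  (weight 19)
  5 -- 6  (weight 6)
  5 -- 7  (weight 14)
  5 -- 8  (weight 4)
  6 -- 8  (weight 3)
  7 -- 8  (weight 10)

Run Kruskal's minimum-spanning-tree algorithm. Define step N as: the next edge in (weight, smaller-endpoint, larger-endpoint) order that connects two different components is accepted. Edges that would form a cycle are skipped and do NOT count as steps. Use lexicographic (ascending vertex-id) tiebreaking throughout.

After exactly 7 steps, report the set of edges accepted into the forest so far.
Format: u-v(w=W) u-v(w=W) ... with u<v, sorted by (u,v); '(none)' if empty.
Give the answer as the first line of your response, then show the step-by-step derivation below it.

0-1(w=2) 0-8(w=8) 2-8(w=1) 4-5(w=2) 5-8(w=4) 6-8(w=3) 7-8(w=10)

step 1: add edge 2-8 (w=1); MST = {2-8(w=1)}
step 2: add edge 0-1 (w=2); MST = {0-1(w=2) 2-8(w=1)}
step 3: add edge 4-5 (w=2); MST = {0-1(w=2) 2-8(w=1) 4-5(w=2)}
step 4: add edge 6-8 (w=3); MST = {0-1(w=2) 2-8(w=1) 4-5(w=2) 6-8(w=3)}
step 5: add edge 5-8 (w=4); MST = {0-1(w=2) 2-8(w=1) 4-5(w=2) 5-8(w=4) 6-8(w=3)}
step 6: add edge 0-8 (w=8); MST = {0-1(w=2) 0-8(w=8) 2-8(w=1) 4-5(w=2) 5-8(w=4) 6-8(w=3)}
step 7: add edge 7-8 (w=10); MST = {0-1(w=2) 0-8(w=8) 2-8(w=1) 4-5(w=2) 5-8(w=4) 6-8(w=3) 7-8(w=10)}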